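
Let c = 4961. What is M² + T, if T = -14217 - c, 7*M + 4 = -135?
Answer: -920401/49 ≈ -18784.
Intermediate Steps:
M = -139/7 (M = -4/7 + (⅐)*(-135) = -4/7 - 135/7 = -139/7 ≈ -19.857)
T = -19178 (T = -14217 - 1*4961 = -14217 - 4961 = -19178)
M² + T = (-139/7)² - 19178 = 19321/49 - 19178 = -920401/49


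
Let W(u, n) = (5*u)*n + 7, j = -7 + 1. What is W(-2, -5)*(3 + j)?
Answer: -171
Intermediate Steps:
j = -6
W(u, n) = 7 + 5*n*u (W(u, n) = 5*n*u + 7 = 7 + 5*n*u)
W(-2, -5)*(3 + j) = (7 + 5*(-5)*(-2))*(3 - 6) = (7 + 50)*(-3) = 57*(-3) = -171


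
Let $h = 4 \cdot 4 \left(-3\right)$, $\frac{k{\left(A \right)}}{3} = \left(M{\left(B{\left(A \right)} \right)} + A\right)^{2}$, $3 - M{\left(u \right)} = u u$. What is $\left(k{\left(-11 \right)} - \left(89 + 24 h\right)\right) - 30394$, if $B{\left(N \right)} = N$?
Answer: $20592$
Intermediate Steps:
$M{\left(u \right)} = 3 - u^{2}$ ($M{\left(u \right)} = 3 - u u = 3 - u^{2}$)
$k{\left(A \right)} = 3 \left(3 + A - A^{2}\right)^{2}$ ($k{\left(A \right)} = 3 \left(\left(3 - A^{2}\right) + A\right)^{2} = 3 \left(3 + A - A^{2}\right)^{2}$)
$h = -48$ ($h = 16 \left(-3\right) = -48$)
$\left(k{\left(-11 \right)} - \left(89 + 24 h\right)\right) - 30394 = \left(3 \left(3 - 11 - \left(-11\right)^{2}\right)^{2} - -1063\right) - 30394 = \left(3 \left(3 - 11 - 121\right)^{2} + \left(1152 - 89\right)\right) - 30394 = \left(3 \left(3 - 11 - 121\right)^{2} + 1063\right) - 30394 = \left(3 \left(-129\right)^{2} + 1063\right) - 30394 = \left(3 \cdot 16641 + 1063\right) - 30394 = \left(49923 + 1063\right) - 30394 = 50986 - 30394 = 20592$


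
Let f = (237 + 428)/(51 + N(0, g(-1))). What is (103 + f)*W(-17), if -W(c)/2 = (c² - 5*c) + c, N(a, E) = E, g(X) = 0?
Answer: -82852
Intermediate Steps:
f = 665/51 (f = (237 + 428)/(51 + 0) = 665/51 ≈ 13.039)
W(c) = -2*c² + 8*c (W(c) = -2*((c² - 5*c) + c) = -2*(c² - 4*c) = -2*c² + 8*c)
(103 + f)*W(-17) = (103 + 665/51)*(2*(-17)*(4 - 1*(-17))) = 5918*(2*(-17)*(4 + 17))/51 = 5918*(2*(-17)*21)/51 = (5918/51)*(-714) = -82852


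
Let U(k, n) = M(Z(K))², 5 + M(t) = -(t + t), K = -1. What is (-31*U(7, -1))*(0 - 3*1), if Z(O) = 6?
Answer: 26877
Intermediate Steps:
M(t) = -5 - 2*t (M(t) = -5 - (t + t) = -5 - 2*t)
U(k, n) = 289 (U(k, n) = (-5 - 2*6)² = (-5 - 12)² = (-17)² = 289)
(-31*U(7, -1))*(0 - 3*1) = (-31*289)*(0 - 3*1) = -8959*(0 - 3) = -8959*(-3) = 26877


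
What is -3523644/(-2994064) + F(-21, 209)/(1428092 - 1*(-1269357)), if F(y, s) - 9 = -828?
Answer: 2375599461435/2019083735684 ≈ 1.1766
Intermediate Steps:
F(y, s) = -819 (F(y, s) = 9 - 828 = -819)
-3523644/(-2994064) + F(-21, 209)/(1428092 - 1*(-1269357)) = -3523644/(-2994064) - 819/(1428092 - 1*(-1269357)) = -3523644*(-1/2994064) - 819/(1428092 + 1269357) = 880911/748516 - 819/2697449 = 2375599461435/2019083735684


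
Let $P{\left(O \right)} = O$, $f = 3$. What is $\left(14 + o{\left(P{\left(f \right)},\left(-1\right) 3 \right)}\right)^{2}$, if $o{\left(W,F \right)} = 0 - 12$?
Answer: $4$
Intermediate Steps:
$o{\left(W,F \right)} = -12$ ($o{\left(W,F \right)} = 0 - 12 = -12$)
$\left(14 + o{\left(P{\left(f \right)},\left(-1\right) 3 \right)}\right)^{2} = \left(14 - 12\right)^{2} = 2^{2} = 4$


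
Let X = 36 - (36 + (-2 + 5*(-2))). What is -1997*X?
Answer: -23964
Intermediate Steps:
X = 12 (X = 36 - (36 + (-2 - 10)) = 36 - (36 - 12) = 36 - 1*24 = 36 - 24 = 12)
-1997*X = -1997*12 = -23964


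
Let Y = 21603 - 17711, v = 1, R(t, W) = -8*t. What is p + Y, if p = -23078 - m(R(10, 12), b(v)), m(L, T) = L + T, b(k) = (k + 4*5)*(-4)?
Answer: -19022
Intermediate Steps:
Y = 3892
b(k) = -80 - 4*k (b(k) = (k + 20)*(-4) = (20 + k)*(-4) = -80 - 4*k)
p = -22914 (p = -23078 - (-8*10 + (-80 - 4*1)) = -23078 - (-80 + (-80 - 4)) = -23078 - (-80 - 84) = -23078 - 1*(-164) = -23078 + 164 = -22914)
p + Y = -22914 + 3892 = -19022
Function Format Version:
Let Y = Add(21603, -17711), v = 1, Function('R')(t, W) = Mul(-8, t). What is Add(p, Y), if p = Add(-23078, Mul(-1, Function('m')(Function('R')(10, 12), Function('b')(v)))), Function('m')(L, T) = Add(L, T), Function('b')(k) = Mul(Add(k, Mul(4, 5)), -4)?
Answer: -19022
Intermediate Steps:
Y = 3892
Function('b')(k) = Add(-80, Mul(-4, k)) (Function('b')(k) = Mul(Add(k, 20), -4) = Mul(Add(20, k), -4) = Add(-80, Mul(-4, k)))
p = -22914 (p = Add(-23078, Mul(-1, Add(Mul(-8, 10), Add(-80, Mul(-4, 1))))) = Add(-23078, Mul(-1, Add(-80, Add(-80, -4)))) = Add(-23078, Mul(-1, Add(-80, -84))) = Add(-23078, Mul(-1, -164)) = Add(-23078, 164) = -22914)
Add(p, Y) = Add(-22914, 3892) = -19022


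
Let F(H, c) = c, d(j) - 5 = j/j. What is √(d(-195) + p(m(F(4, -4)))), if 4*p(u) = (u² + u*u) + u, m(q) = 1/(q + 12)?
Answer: √1546/16 ≈ 2.4575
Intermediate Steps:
d(j) = 6 (d(j) = 5 + j/j = 5 + 1 = 6)
m(q) = 1/(12 + q)
p(u) = u²/2 + u/4 (p(u) = ((u² + u*u) + u)/4 = ((u² + u²) + u)/4 = (2*u² + u)/4 = (u + 2*u²)/4 = u²/2 + u/4)
√(d(-195) + p(m(F(4, -4)))) = √(6 + (1 + 2/(12 - 4))/(4*(12 - 4))) = √(6 + (¼)*(1 + 2/8)/8) = √(6 + (¼)*(⅛)*(1 + 2*(⅛))) = √(6 + (¼)*(⅛)*(1 + ¼)) = √(6 + (¼)*(⅛)*(5/4)) = √(6 + 5/128) = √(773/128) = √1546/16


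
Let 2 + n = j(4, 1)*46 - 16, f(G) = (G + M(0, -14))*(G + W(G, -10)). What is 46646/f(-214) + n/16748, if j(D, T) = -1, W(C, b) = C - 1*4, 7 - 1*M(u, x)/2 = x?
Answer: 97058969/155555424 ≈ 0.62395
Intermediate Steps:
M(u, x) = 14 - 2*x
W(C, b) = -4 + C (W(C, b) = C - 4 = -4 + C)
f(G) = (-4 + 2*G)*(42 + G) (f(G) = (G + (14 - 2*(-14)))*(G + (-4 + G)) = (G + (14 + 28))*(-4 + 2*G) = (G + 42)*(-4 + 2*G) = (42 + G)*(-4 + 2*G) = (-4 + 2*G)*(42 + G))
n = -64 (n = -2 + (-1*46 - 16) = -2 + (-46 - 16) = -2 - 62 = -64)
46646/f(-214) + n/16748 = 46646/(-168 + 2*(-214)**2 + 80*(-214)) - 64/16748 = 46646/(-168 + 2*45796 - 17120) - 64*1/16748 = 46646/(-168 + 91592 - 17120) - 16/4187 = 46646/74304 - 16/4187 = 46646*(1/74304) - 16/4187 = 23323/37152 - 16/4187 = 97058969/155555424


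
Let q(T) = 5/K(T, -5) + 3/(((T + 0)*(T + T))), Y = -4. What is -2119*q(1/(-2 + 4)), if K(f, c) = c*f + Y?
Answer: -11084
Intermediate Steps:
K(f, c) = -4 + c*f (K(f, c) = c*f - 4 = -4 + c*f)
q(T) = 5/(-4 - 5*T) + 3/(2*T**2) (q(T) = 5/(-4 - 5*T) + 3/(((T + 0)*(T + T))) = 5/(-4 - 5*T) + 3/((T*(2*T))) = 5/(-4 - 5*T) + 3/((2*T**2)) = 5/(-4 - 5*T) + 3*(1/(2*T**2)) = 5/(-4 - 5*T) + 3/(2*T**2))
-2119*q(1/(-2 + 4)) = -2119*(12 - 10/(-2 + 4)**2 + 15/(-2 + 4))/(2*(1/(-2 + 4))**2*(4 + 5/(-2 + 4))) = -2119*(12 - 10*(1/2)**2 + 15/2)/(2*(1/2)**2*(4 + 5/2)) = -2119*(12 - 10*(1/2)**2 + 15*(1/2))/(2*2**(-2)*(4 + 5*(1/2))) = -2119*4*(12 - 10*1/4 + 15/2)/(2*(4 + 5/2)) = -2119*4*(12 - 5/2 + 15/2)/(2*13/2) = -2119*4*2*17/(2*13) = -2119*68/13 = -11084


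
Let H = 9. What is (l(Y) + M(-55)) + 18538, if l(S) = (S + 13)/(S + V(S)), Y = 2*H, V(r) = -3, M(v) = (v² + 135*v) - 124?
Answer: 210241/15 ≈ 14016.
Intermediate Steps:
M(v) = -124 + v² + 135*v
Y = 18 (Y = 2*9 = 18)
l(S) = (13 + S)/(-3 + S) (l(S) = (S + 13)/(S - 3) = (13 + S)/(-3 + S))
(l(Y) + M(-55)) + 18538 = ((13 + 18)/(-3 + 18) + (-124 + (-55)² + 135*(-55))) + 18538 = (31/15 + (-124 + 3025 - 7425)) + 18538 = ((1/15)*31 - 4524) + 18538 = (31/15 - 4524) + 18538 = -67829/15 + 18538 = 210241/15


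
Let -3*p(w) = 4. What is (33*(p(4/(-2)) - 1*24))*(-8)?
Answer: 6688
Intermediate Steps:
p(w) = -4/3 (p(w) = -⅓*4 = -4/3)
(33*(p(4/(-2)) - 1*24))*(-8) = (33*(-4/3 - 1*24))*(-8) = (33*(-4/3 - 24))*(-8) = (33*(-76/3))*(-8) = -836*(-8) = 6688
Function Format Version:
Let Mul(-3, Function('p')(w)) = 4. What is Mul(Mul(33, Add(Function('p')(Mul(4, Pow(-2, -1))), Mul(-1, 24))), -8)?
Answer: 6688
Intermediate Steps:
Function('p')(w) = Rational(-4, 3) (Function('p')(w) = Mul(Rational(-1, 3), 4) = Rational(-4, 3))
Mul(Mul(33, Add(Function('p')(Mul(4, Pow(-2, -1))), Mul(-1, 24))), -8) = Mul(Mul(33, Add(Rational(-4, 3), Mul(-1, 24))), -8) = Mul(Mul(33, Add(Rational(-4, 3), -24)), -8) = Mul(Mul(33, Rational(-76, 3)), -8) = Mul(-836, -8) = 6688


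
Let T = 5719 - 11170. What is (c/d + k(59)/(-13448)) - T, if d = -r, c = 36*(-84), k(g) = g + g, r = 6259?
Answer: 229428111811/42085516 ≈ 5451.5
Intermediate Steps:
k(g) = 2*g
c = -3024
d = -6259 (d = -1*6259 = -6259)
T = -5451
(c/d + k(59)/(-13448)) - T = (-3024/(-6259) + (2*59)/(-13448)) - 1*(-5451) = (-3024*(-1/6259) + 118*(-1/13448)) + 5451 = (3024/6259 - 59/6724) + 5451 = 19964095/42085516 + 5451 = 229428111811/42085516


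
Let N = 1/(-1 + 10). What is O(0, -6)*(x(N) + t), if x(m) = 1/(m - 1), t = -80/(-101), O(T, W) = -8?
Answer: 269/101 ≈ 2.6634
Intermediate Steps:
N = ⅑ (N = 1/9 = ⅑ ≈ 0.11111)
t = 80/101 (t = -80*(-1/101) = 80/101 ≈ 0.79208)
x(m) = 1/(-1 + m)
O(0, -6)*(x(N) + t) = -8*(1/(-1 + ⅑) + 80/101) = -8*(1/(-8/9) + 80/101) = -8*(-9/8 + 80/101) = -8*(-269/808) = 269/101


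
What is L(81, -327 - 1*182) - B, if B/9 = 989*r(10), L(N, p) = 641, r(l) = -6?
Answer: 54047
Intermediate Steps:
B = -53406 (B = 9*(989*(-6)) = 9*(-5934) = -53406)
L(81, -327 - 1*182) - B = 641 - 1*(-53406) = 641 + 53406 = 54047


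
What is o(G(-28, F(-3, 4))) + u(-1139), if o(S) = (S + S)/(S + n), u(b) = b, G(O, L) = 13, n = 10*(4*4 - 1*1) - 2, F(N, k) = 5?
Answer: -183353/161 ≈ -1138.8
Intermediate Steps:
n = 148 (n = 10*(16 - 1) - 2 = 10*15 - 2 = 150 - 2 = 148)
o(S) = 2*S/(148 + S) (o(S) = (S + S)/(S + 148) = (2*S)/(148 + S) = 2*S/(148 + S))
o(G(-28, F(-3, 4))) + u(-1139) = 2*13/(148 + 13) - 1139 = 2*13/161 - 1139 = 2*13*(1/161) - 1139 = 26/161 - 1139 = -183353/161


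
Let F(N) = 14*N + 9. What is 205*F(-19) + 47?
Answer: -52638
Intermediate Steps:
F(N) = 9 + 14*N
205*F(-19) + 47 = 205*(9 + 14*(-19)) + 47 = 205*(9 - 266) + 47 = 205*(-257) + 47 = -52685 + 47 = -52638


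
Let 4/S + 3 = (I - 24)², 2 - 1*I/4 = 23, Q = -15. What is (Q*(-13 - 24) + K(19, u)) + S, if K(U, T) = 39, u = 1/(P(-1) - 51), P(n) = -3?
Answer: 6926638/11661 ≈ 594.00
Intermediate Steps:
I = -84 (I = 8 - 4*23 = 8 - 92 = -84)
u = -1/54 (u = 1/(-3 - 51) = 1/(-54) = -1/54 ≈ -0.018519)
S = 4/11661 (S = 4/(-3 + (-84 - 24)²) = 4/(-3 + (-108)²) = 4/(-3 + 11664) = 4/11661 ≈ 0.00034302)
(Q*(-13 - 24) + K(19, u)) + S = (-15*(-13 - 24) + 39) + 4/11661 = (-15*(-37) + 39) + 4/11661 = (555 + 39) + 4/11661 = 594 + 4/11661 = 6926638/11661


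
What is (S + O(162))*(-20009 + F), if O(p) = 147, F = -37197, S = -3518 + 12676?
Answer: -532301830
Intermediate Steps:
S = 9158
(S + O(162))*(-20009 + F) = (9158 + 147)*(-20009 - 37197) = 9305*(-57206) = -532301830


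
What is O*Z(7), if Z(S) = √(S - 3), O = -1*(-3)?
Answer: 6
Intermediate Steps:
O = 3
Z(S) = √(-3 + S)
O*Z(7) = 3*√(-3 + 7) = 3*√4 = 3*2 = 6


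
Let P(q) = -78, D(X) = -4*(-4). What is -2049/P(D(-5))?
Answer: 683/26 ≈ 26.269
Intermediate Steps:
D(X) = 16
-2049/P(D(-5)) = -2049/(-78) = -2049*(-1/78) = 683/26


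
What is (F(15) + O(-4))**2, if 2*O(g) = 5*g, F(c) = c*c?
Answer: 46225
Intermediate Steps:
F(c) = c**2
O(g) = 5*g/2 (O(g) = (5*g)/2 = 5*g/2)
(F(15) + O(-4))**2 = (15**2 + (5/2)*(-4))**2 = (225 - 10)**2 = 215**2 = 46225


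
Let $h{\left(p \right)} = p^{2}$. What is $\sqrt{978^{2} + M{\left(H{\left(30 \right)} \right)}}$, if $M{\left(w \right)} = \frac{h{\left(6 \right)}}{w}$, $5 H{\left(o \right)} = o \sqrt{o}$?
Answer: $\frac{\sqrt{23912100 + 5 \sqrt{30}}}{5} \approx 978.0$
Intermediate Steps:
$H{\left(o \right)} = \frac{o^{\frac{3}{2}}}{5}$ ($H{\left(o \right)} = \frac{o \sqrt{o}}{5} = \frac{o^{\frac{3}{2}}}{5}$)
$M{\left(w \right)} = \frac{36}{w}$ ($M{\left(w \right)} = \frac{6^{2}}{w} = \frac{36}{w}$)
$\sqrt{978^{2} + M{\left(H{\left(30 \right)} \right)}} = \sqrt{978^{2} + \frac{36}{\frac{1}{5} \cdot 30^{\frac{3}{2}}}} = \sqrt{956484 + \frac{36}{\frac{1}{5} \cdot 30 \sqrt{30}}} = \sqrt{956484 + \frac{36}{6 \sqrt{30}}} = \sqrt{956484 + 36 \frac{\sqrt{30}}{180}} = \sqrt{956484 + \frac{\sqrt{30}}{5}}$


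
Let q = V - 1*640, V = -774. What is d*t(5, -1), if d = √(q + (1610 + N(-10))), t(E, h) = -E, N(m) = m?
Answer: -5*√186 ≈ -68.191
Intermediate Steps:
q = -1414 (q = -774 - 1*640 = -774 - 640 = -1414)
d = √186 (d = √(-1414 + (1610 - 10)) = √(-1414 + 1600) = √186 ≈ 13.638)
d*t(5, -1) = √186*(-1*5) = √186*(-5) = -5*√186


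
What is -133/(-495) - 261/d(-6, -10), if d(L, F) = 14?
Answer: -127333/6930 ≈ -18.374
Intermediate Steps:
-133/(-495) - 261/d(-6, -10) = -133/(-495) - 261/14 = -133*(-1/495) - 261*1/14 = 133/495 - 261/14 = -127333/6930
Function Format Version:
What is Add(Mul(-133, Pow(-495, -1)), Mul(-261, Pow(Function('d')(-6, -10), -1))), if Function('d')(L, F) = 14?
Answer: Rational(-127333, 6930) ≈ -18.374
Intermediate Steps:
Add(Mul(-133, Pow(-495, -1)), Mul(-261, Pow(Function('d')(-6, -10), -1))) = Add(Mul(-133, Pow(-495, -1)), Mul(-261, Pow(14, -1))) = Add(Mul(-133, Rational(-1, 495)), Mul(-261, Rational(1, 14))) = Add(Rational(133, 495), Rational(-261, 14)) = Rational(-127333, 6930)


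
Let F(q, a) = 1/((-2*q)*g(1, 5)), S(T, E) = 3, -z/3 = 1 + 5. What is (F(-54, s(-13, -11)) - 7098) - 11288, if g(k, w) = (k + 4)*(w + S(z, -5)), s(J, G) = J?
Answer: -79427519/4320 ≈ -18386.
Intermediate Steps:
z = -18 (z = -3*(1 + 5) = -3*6 = -18)
g(k, w) = (3 + w)*(4 + k) (g(k, w) = (k + 4)*(w + 3) = (4 + k)*(3 + w) = (3 + w)*(4 + k))
F(q, a) = -1/(80*q) (F(q, a) = 1/((-2*q)*(12 + 3*1 + 4*5 + 1*5)) = 1/((-2*q)*(12 + 3 + 20 + 5)) = 1/(-2*q*40) = 1/(-80*q) = -1/(80*q))
(F(-54, s(-13, -11)) - 7098) - 11288 = (-1/80/(-54) - 7098) - 11288 = (-1/80*(-1/54) - 7098) - 11288 = (1/4320 - 7098) - 11288 = -30663359/4320 - 11288 = -79427519/4320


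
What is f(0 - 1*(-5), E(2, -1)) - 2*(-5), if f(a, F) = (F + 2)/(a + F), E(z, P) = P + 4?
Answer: 85/8 ≈ 10.625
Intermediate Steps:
E(z, P) = 4 + P
f(a, F) = (2 + F)/(F + a)
f(0 - 1*(-5), E(2, -1)) - 2*(-5) = (2 + (4 - 1))/((4 - 1) + (0 - 1*(-5))) - 2*(-5) = (2 + 3)/(3 + (0 + 5)) + 10 = 5/(3 + 5) + 10 = 5/8 + 10 = 85/8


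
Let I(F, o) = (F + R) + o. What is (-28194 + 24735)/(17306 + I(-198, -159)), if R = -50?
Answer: -1153/5633 ≈ -0.20469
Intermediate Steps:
I(F, o) = -50 + F + o (I(F, o) = (F - 50) + o = (-50 + F) + o = -50 + F + o)
(-28194 + 24735)/(17306 + I(-198, -159)) = (-28194 + 24735)/(17306 + (-50 - 198 - 159)) = -3459/(17306 - 407) = -3459/16899 = -3459*1/16899 = -1153/5633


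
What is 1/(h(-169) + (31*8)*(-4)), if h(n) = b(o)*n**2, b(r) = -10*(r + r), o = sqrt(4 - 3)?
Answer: -1/572212 ≈ -1.7476e-6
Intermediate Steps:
o = 1 (o = sqrt(1) = 1)
b(r) = -20*r
h(n) = -20*n**2 (h(n) = (-20*1)*n**2 = -20*n**2)
1/(h(-169) + (31*8)*(-4)) = 1/(-20*(-169)**2 + (31*8)*(-4)) = 1/(-20*28561 + 248*(-4)) = 1/(-571220 - 992) = 1/(-572212) = -1/572212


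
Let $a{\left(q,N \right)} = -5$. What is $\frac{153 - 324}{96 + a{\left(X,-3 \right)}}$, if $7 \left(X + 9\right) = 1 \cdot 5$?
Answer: $- \frac{171}{91} \approx -1.8791$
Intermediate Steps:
$X = - \frac{58}{7}$ ($X = -9 + \frac{1 \cdot 5}{7} = -9 + \frac{1}{7} \cdot 5 = -9 + \frac{5}{7} = - \frac{58}{7} \approx -8.2857$)
$\frac{153 - 324}{96 + a{\left(X,-3 \right)}} = \frac{153 - 324}{96 - 5} = - \frac{171}{91}$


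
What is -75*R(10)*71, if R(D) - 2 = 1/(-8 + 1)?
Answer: -69225/7 ≈ -9889.3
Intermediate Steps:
R(D) = 13/7 (R(D) = 2 + 1/(-8 + 1) = 2 + 1/(-7) = 2 - ⅐ = 13/7)
-75*R(10)*71 = -75*13/7*71 = -975/7*71 = -69225/7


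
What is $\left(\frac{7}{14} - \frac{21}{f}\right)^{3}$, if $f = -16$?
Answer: $\frac{24389}{4096} \approx 5.9543$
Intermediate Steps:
$\left(\frac{7}{14} - \frac{21}{f}\right)^{3} = \left(\frac{7}{14} - \frac{21}{-16}\right)^{3} = \left(7 \cdot \frac{1}{14} - - \frac{21}{16}\right)^{3} = \left(\frac{1}{2} + \frac{21}{16}\right)^{3} = \left(\frac{29}{16}\right)^{3} = \frac{24389}{4096}$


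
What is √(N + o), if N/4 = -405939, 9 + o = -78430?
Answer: I*√1702195 ≈ 1304.7*I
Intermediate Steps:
o = -78439 (o = -9 - 78430 = -78439)
N = -1623756 (N = 4*(-405939) = -1623756)
√(N + o) = √(-1623756 - 78439) = √(-1702195) = I*√1702195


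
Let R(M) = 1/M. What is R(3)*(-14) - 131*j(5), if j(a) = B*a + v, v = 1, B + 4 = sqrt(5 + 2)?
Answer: 7453/3 - 655*sqrt(7) ≈ 751.37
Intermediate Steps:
B = -4 + sqrt(7) (B = -4 + sqrt(5 + 2) = -4 + sqrt(7) ≈ -1.3542)
j(a) = 1 + a*(-4 + sqrt(7)) (j(a) = (-4 + sqrt(7))*a + 1 = a*(-4 + sqrt(7)) + 1 = 1 + a*(-4 + sqrt(7)))
R(3)*(-14) - 131*j(5) = -14/3 - 131*(1 - 1*5*(4 - sqrt(7))) = (1/3)*(-14) - 131*(1 + (-20 + 5*sqrt(7))) = -14/3 - 131*(-19 + 5*sqrt(7)) = -14/3 + (2489 - 655*sqrt(7)) = 7453/3 - 655*sqrt(7)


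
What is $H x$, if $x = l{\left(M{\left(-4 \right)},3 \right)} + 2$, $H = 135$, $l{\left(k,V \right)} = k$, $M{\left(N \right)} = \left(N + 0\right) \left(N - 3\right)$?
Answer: $4050$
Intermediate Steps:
$M{\left(N \right)} = N \left(-3 + N\right)$
$x = 30$ ($x = - 4 \left(-3 - 4\right) + 2 = \left(-4\right) \left(-7\right) + 2 = 28 + 2 = 30$)
$H x = 135 \cdot 30 = 4050$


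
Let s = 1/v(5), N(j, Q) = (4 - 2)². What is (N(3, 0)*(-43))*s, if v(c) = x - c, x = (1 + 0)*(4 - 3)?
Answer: 43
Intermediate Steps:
x = 1 (x = 1*1 = 1)
v(c) = 1 - c
N(j, Q) = 4 (N(j, Q) = 2² = 4)
s = -¼ (s = 1/(1 - 1*5) = 1/(1 - 5) = 1/(-4) = 1*(-¼) = -¼ ≈ -0.25000)
(N(3, 0)*(-43))*s = (4*(-43))*(-¼) = -172*(-¼) = 43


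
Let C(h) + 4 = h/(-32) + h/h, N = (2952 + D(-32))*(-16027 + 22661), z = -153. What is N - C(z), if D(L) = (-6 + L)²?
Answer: 933217991/32 ≈ 2.9163e+7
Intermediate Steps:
N = 29163064 (N = (2952 + (-6 - 32)²)*(-16027 + 22661) = (2952 + (-38)²)*6634 = (2952 + 1444)*6634 = 4396*6634 = 29163064)
C(h) = -3 - h/32 (C(h) = -4 + (h/(-32) + h/h) = -4 + (h*(-1/32) + 1) = -4 + (-h/32 + 1) = -4 + (1 - h/32) = -3 - h/32)
N - C(z) = 29163064 - (-3 - 1/32*(-153)) = 29163064 - (-3 + 153/32) = 29163064 - 1*57/32 = 29163064 - 57/32 = 933217991/32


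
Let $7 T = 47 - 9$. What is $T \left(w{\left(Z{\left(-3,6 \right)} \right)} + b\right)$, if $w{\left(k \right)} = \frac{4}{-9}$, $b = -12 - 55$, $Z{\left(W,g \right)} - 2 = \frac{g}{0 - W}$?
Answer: $- \frac{23066}{63} \approx -366.13$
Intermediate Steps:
$Z{\left(W,g \right)} = 2 - \frac{g}{W}$ ($Z{\left(W,g \right)} = 2 + \frac{g}{0 - W} = 2 + \frac{g}{\left(-1\right) W} = 2 + g \left(- \frac{1}{W}\right) = 2 - \frac{g}{W}$)
$T = \frac{38}{7}$ ($T = \frac{47 - 9}{7} = \frac{1}{7} \cdot 38 = \frac{38}{7} \approx 5.4286$)
$b = -67$ ($b = -12 - 55 = -67$)
$w{\left(k \right)} = - \frac{4}{9}$ ($w{\left(k \right)} = 4 \left(- \frac{1}{9}\right) = - \frac{4}{9}$)
$T \left(w{\left(Z{\left(-3,6 \right)} \right)} + b\right) = \frac{38 \left(- \frac{4}{9} - 67\right)}{7} = \frac{38}{7} \left(- \frac{607}{9}\right) = - \frac{23066}{63}$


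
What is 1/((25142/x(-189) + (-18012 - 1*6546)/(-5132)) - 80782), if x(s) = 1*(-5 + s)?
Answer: -248902/20137867487 ≈ -1.2360e-5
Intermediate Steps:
x(s) = -5 + s
1/((25142/x(-189) + (-18012 - 1*6546)/(-5132)) - 80782) = 1/((25142/(-5 - 189) + (-18012 - 1*6546)/(-5132)) - 80782) = 1/((25142/(-194) + (-18012 - 6546)*(-1/5132)) - 80782) = 1/((25142*(-1/194) - 24558*(-1/5132)) - 80782) = 1/((-12571/97 + 12279/2566) - 80782) = 1/(-31066123/248902 - 80782) = 1/(-20137867487/248902) = -248902/20137867487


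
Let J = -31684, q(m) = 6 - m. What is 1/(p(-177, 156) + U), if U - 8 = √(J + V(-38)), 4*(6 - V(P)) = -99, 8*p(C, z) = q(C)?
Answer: 1976/2086817 - 32*I*√126613/2086817 ≈ 0.0009469 - 0.0054564*I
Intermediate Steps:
p(C, z) = ¾ - C/8 (p(C, z) = (6 - C)/8 = ¾ - C/8)
V(P) = 123/4 (V(P) = 6 - ¼*(-99) = 6 + 99/4 = 123/4)
U = 8 + I*√126613/2 (U = 8 + √(-31684 + 123/4) = 8 + √(-126613/4) = 8 + I*√126613/2 ≈ 8.0 + 177.91*I)
1/(p(-177, 156) + U) = 1/((¾ - ⅛*(-177)) + (8 + I*√126613/2)) = 1/((¾ + 177/8) + (8 + I*√126613/2)) = 1/(183/8 + (8 + I*√126613/2)) = 1/(247/8 + I*√126613/2)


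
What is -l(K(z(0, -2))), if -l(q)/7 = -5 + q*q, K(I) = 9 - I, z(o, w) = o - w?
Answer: 308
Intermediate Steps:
l(q) = 35 - 7*q² (l(q) = -7*(-5 + q*q) = -7*(-5 + q²) = 35 - 7*q²)
-l(K(z(0, -2))) = -(35 - 7*(9 - (0 - 1*(-2)))²) = -(35 - 7*(9 - (0 + 2))²) = -(35 - 7*(9 - 1*2)²) = -(35 - 7*(9 - 2)²) = -(35 - 7*7²) = -(35 - 7*49) = -(35 - 343) = -1*(-308) = 308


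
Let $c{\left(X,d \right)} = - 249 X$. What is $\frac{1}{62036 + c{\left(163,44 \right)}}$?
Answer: $\frac{1}{21449} \approx 4.6622 \cdot 10^{-5}$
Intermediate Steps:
$\frac{1}{62036 + c{\left(163,44 \right)}} = \frac{1}{62036 - 40587} = \frac{1}{21449}$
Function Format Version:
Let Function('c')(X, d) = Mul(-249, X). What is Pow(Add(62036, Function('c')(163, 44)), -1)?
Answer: Rational(1, 21449) ≈ 4.6622e-5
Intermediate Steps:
Pow(Add(62036, Function('c')(163, 44)), -1) = Pow(Add(62036, Mul(-249, 163)), -1) = Pow(Add(62036, -40587), -1) = Pow(21449, -1) = Rational(1, 21449)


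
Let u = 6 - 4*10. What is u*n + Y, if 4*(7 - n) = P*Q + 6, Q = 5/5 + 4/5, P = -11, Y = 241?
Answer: -1143/10 ≈ -114.30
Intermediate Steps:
Q = 9/5 (Q = 5*(⅕) + 4*(⅕) = 1 + ⅘ = 9/5 ≈ 1.8000)
u = -34 (u = 6 - 40 = -34)
n = 209/20 (n = 7 - (-11*9/5 + 6)/4 = 7 - (-99/5 + 6)/4 = 7 - ¼*(-69/5) = 7 + 69/20 = 209/20 ≈ 10.450)
u*n + Y = -34*209/20 + 241 = -3553/10 + 241 = -1143/10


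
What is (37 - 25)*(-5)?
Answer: -60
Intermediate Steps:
(37 - 25)*(-5) = 12*(-5) = -60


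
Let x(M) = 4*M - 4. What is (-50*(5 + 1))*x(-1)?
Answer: 2400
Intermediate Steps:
x(M) = -4 + 4*M
(-50*(5 + 1))*x(-1) = (-50*(5 + 1))*(-4 + 4*(-1)) = (-50*6)*(-4 - 4) = -10*30*(-8) = -300*(-8) = 2400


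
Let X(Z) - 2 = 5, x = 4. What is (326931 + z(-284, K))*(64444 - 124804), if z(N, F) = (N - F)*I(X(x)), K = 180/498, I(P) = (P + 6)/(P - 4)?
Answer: -1631711739160/83 ≈ -1.9659e+10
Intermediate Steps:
X(Z) = 7 (X(Z) = 2 + 5 = 7)
I(P) = (6 + P)/(-4 + P)
K = 30/83 (K = 180*(1/498) = 30/83 ≈ 0.36145)
z(N, F) = -13*F/3 + 13*N/3 (z(N, F) = (N - F)*((6 + 7)/(-4 + 7)) = (N - F)*(13/3) = -13*F/3 + 13*N/3)
(326931 + z(-284, K))*(64444 - 124804) = (326931 + (-13/3*30/83 + (13/3)*(-284)))*(64444 - 124804) = (326931 + (-130/83 - 3692/3))*(-60360) = (326931 - 306826/249)*(-60360) = (81098993/249)*(-60360) = -1631711739160/83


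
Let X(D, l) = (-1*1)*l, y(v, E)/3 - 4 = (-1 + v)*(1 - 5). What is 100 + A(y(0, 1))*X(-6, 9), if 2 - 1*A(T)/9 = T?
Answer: 1882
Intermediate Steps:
y(v, E) = 24 - 12*v (y(v, E) = 12 + 3*((-1 + v)*(1 - 5)) = 12 + 3*((-1 + v)*(-4)) = 12 + 3*(4 - 4*v) = 12 + (12 - 12*v) = 24 - 12*v)
X(D, l) = -l
A(T) = 18 - 9*T
100 + A(y(0, 1))*X(-6, 9) = 100 + (18 - 9*(24 - 12*0))*(-1*9) = 100 + (18 - 9*(24 + 0))*(-9) = 100 + (18 - 9*24)*(-9) = 100 + (18 - 216)*(-9) = 100 - 198*(-9) = 100 + 1782 = 1882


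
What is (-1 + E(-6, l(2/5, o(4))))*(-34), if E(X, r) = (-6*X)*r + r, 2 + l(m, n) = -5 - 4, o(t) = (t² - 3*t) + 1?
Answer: 13872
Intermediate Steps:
o(t) = 1 + t² - 3*t
l(m, n) = -11 (l(m, n) = -2 + (-5 - 4) = -2 - 9 = -11)
E(X, r) = r - 6*X*r (E(X, r) = -6*X*r + r = r - 6*X*r)
(-1 + E(-6, l(2/5, o(4))))*(-34) = (-1 - 11*(1 - 6*(-6)))*(-34) = (-1 - 11*(1 + 36))*(-34) = (-1 - 11*37)*(-34) = (-1 - 407)*(-34) = -408*(-34) = 13872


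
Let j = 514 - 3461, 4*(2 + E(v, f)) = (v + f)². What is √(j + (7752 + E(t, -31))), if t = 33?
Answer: 2*√1201 ≈ 69.311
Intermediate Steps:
E(v, f) = -2 + (f + v)²/4 (E(v, f) = -2 + (v + f)²/4 = -2 + (f + v)²/4)
j = -2947
√(j + (7752 + E(t, -31))) = √(-2947 + (7752 + (-2 + (-31 + 33)²/4))) = √(-2947 + (7752 + (-2 + (¼)*2²))) = √(-2947 + (7752 + (-2 + (¼)*4))) = √(-2947 + (7752 + (-2 + 1))) = √(-2947 + (7752 - 1)) = √(-2947 + 7751) = √4804 = 2*√1201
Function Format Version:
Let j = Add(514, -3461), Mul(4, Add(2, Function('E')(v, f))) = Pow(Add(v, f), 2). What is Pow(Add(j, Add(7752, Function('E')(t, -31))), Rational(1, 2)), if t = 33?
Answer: Mul(2, Pow(1201, Rational(1, 2))) ≈ 69.311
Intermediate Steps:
Function('E')(v, f) = Add(-2, Mul(Rational(1, 4), Pow(Add(f, v), 2))) (Function('E')(v, f) = Add(-2, Mul(Rational(1, 4), Pow(Add(v, f), 2))) = Add(-2, Mul(Rational(1, 4), Pow(Add(f, v), 2))))
j = -2947
Pow(Add(j, Add(7752, Function('E')(t, -31))), Rational(1, 2)) = Pow(Add(-2947, Add(7752, Add(-2, Mul(Rational(1, 4), Pow(Add(-31, 33), 2))))), Rational(1, 2)) = Pow(Add(-2947, Add(7752, Add(-2, Mul(Rational(1, 4), Pow(2, 2))))), Rational(1, 2)) = Pow(Add(-2947, Add(7752, Add(-2, Mul(Rational(1, 4), 4)))), Rational(1, 2)) = Pow(Add(-2947, Add(7752, Add(-2, 1))), Rational(1, 2)) = Pow(Add(-2947, Add(7752, -1)), Rational(1, 2)) = Pow(Add(-2947, 7751), Rational(1, 2)) = Pow(4804, Rational(1, 2)) = Mul(2, Pow(1201, Rational(1, 2)))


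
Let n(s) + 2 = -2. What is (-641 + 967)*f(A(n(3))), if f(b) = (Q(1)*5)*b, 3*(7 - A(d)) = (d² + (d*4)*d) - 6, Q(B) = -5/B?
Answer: 431950/3 ≈ 1.4398e+5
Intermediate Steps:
n(s) = -4 (n(s) = -2 - 2 = -4)
A(d) = 9 - 5*d²/3 (A(d) = 7 - ((d² + (d*4)*d) - 6)/3 = 7 - ((d² + (4*d)*d) - 6)/3 = 7 - ((d² + 4*d²) - 6)/3 = 7 - (5*d² - 6)/3 = 7 - (-6 + 5*d²)/3 = 7 + (2 - 5*d²/3) = 9 - 5*d²/3)
f(b) = -25*b (f(b) = (-5/1*5)*b = (-5*1*5)*b = (-5*5)*b = -25*b)
(-641 + 967)*f(A(n(3))) = (-641 + 967)*(-25*(9 - 5/3*(-4)²)) = 326*(-25*(9 - 5/3*16)) = 326*(-25*(9 - 80/3)) = 326*(-25*(-53/3)) = 326*(1325/3) = 431950/3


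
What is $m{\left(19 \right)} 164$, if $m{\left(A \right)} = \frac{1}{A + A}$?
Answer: $\frac{82}{19} \approx 4.3158$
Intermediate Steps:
$m{\left(A \right)} = \frac{1}{2 A}$
$m{\left(19 \right)} 164 = \frac{1}{2 \cdot 19} \cdot 164 = \frac{1}{2} \cdot \frac{1}{19} \cdot 164 = \frac{1}{38} \cdot 164 = \frac{82}{19}$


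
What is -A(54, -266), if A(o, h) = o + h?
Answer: 212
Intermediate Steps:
A(o, h) = h + o
-A(54, -266) = -(-266 + 54) = -1*(-212) = 212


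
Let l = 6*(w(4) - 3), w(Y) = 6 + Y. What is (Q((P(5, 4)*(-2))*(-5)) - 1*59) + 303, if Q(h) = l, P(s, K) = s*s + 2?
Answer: 286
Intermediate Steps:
P(s, K) = 2 + s² (P(s, K) = s² + 2 = 2 + s²)
l = 42 (l = 6*((6 + 4) - 3) = 6*(10 - 3) = 6*7 = 42)
Q(h) = 42
(Q((P(5, 4)*(-2))*(-5)) - 1*59) + 303 = (42 - 1*59) + 303 = (42 - 59) + 303 = -17 + 303 = 286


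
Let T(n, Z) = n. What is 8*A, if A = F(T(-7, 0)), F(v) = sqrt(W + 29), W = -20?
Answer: 24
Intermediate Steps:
F(v) = 3 (F(v) = sqrt(-20 + 29) = sqrt(9) = 3)
A = 3
8*A = 8*3 = 24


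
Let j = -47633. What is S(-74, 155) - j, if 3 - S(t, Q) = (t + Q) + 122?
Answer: 47433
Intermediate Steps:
S(t, Q) = -119 - Q - t (S(t, Q) = 3 - ((t + Q) + 122) = 3 - ((Q + t) + 122) = 3 - (122 + Q + t) = 3 + (-122 - Q - t) = -119 - Q - t)
S(-74, 155) - j = (-119 - 1*155 - 1*(-74)) - 1*(-47633) = (-119 - 155 + 74) + 47633 = -200 + 47633 = 47433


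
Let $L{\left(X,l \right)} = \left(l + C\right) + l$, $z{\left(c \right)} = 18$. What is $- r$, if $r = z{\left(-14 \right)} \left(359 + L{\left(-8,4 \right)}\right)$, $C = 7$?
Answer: $-6732$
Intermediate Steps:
$L{\left(X,l \right)} = 7 + 2 l$ ($L{\left(X,l \right)} = \left(l + 7\right) + l = \left(7 + l\right) + l = 7 + 2 l$)
$r = 6732$ ($r = 18 \left(359 + \left(7 + 2 \cdot 4\right)\right) = 18 \left(359 + \left(7 + 8\right)\right) = 18 \left(359 + 15\right) = 18 \cdot 374 = 6732$)
$- r = \left(-1\right) 6732 = -6732$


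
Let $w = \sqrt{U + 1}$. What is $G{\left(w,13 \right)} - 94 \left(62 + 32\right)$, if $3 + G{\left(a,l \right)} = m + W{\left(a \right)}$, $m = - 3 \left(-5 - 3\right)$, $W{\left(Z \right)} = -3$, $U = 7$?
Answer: $-8818$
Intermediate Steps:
$w = 2 \sqrt{2}$ ($w = \sqrt{7 + 1} = \sqrt{8} = 2 \sqrt{2} \approx 2.8284$)
$m = 24$ ($m = \left(-3\right) \left(-8\right) = 24$)
$G{\left(a,l \right)} = 18$ ($G{\left(a,l \right)} = -3 + \left(24 - 3\right) = -3 + 21 = 18$)
$G{\left(w,13 \right)} - 94 \left(62 + 32\right) = 18 - 94 \left(62 + 32\right) = 18 - 8836 = -8818$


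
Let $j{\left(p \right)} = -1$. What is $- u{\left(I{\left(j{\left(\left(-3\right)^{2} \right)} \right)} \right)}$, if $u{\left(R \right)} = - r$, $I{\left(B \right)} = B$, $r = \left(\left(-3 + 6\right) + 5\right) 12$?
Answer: $96$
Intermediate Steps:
$r = 96$ ($r = \left(3 + 5\right) 12 = 8 \cdot 12 = 96$)
$u{\left(R \right)} = -96$ ($u{\left(R \right)} = \left(-1\right) 96 = -96$)
$- u{\left(I{\left(j{\left(\left(-3\right)^{2} \right)} \right)} \right)} = \left(-1\right) \left(-96\right) = 96$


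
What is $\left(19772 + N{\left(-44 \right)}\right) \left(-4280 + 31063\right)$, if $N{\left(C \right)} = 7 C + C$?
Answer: $520125860$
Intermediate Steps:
$N{\left(C \right)} = 8 C$
$\left(19772 + N{\left(-44 \right)}\right) \left(-4280 + 31063\right) = \left(19772 + 8 \left(-44\right)\right) \left(-4280 + 31063\right) = \left(19772 - 352\right) 26783 = 19420 \cdot 26783 = 520125860$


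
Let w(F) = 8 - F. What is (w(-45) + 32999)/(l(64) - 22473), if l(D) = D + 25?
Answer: -8263/5596 ≈ -1.4766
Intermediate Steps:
l(D) = 25 + D
(w(-45) + 32999)/(l(64) - 22473) = ((8 - 1*(-45)) + 32999)/((25 + 64) - 22473) = ((8 + 45) + 32999)/(89 - 22473) = (53 + 32999)/(-22384) = 33052*(-1/22384) = -8263/5596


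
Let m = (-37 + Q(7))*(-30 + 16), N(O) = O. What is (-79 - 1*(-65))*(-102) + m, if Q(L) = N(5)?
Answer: 1876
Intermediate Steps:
Q(L) = 5
m = 448 (m = (-37 + 5)*(-30 + 16) = -32*(-14) = 448)
(-79 - 1*(-65))*(-102) + m = (-79 - 1*(-65))*(-102) + 448 = (-79 + 65)*(-102) + 448 = -14*(-102) + 448 = 1428 + 448 = 1876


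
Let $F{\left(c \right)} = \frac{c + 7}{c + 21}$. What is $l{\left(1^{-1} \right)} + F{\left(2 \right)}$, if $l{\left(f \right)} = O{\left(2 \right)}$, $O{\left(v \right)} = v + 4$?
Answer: $\frac{147}{23} \approx 6.3913$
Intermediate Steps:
$O{\left(v \right)} = 4 + v$
$l{\left(f \right)} = 6$ ($l{\left(f \right)} = 4 + 2 = 6$)
$F{\left(c \right)} = \frac{7 + c}{21 + c}$
$l{\left(1^{-1} \right)} + F{\left(2 \right)} = 6 + \frac{7 + 2}{21 + 2} = 6 + \frac{1}{23} \cdot 9 = 6 + \frac{9}{23} = \frac{147}{23}$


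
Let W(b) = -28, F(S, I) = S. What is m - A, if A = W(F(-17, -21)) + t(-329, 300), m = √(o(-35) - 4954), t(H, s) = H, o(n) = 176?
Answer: 357 + I*√4778 ≈ 357.0 + 69.123*I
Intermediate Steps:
m = I*√4778 (m = √(176 - 4954) = √(-4778) = I*√4778 ≈ 69.123*I)
A = -357 (A = -28 - 329 = -357)
m - A = I*√4778 - 1*(-357) = I*√4778 + 357 = 357 + I*√4778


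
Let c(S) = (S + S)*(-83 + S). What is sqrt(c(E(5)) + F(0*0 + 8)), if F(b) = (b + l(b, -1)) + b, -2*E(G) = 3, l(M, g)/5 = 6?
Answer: sqrt(1198)/2 ≈ 17.306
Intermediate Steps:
l(M, g) = 30 (l(M, g) = 5*6 = 30)
E(G) = -3/2 (E(G) = -1/2*3 = -3/2)
F(b) = 30 + 2*b (F(b) = (b + 30) + b = (30 + b) + b = 30 + 2*b)
c(S) = 2*S*(-83 + S) (c(S) = (2*S)*(-83 + S) = 2*S*(-83 + S))
sqrt(c(E(5)) + F(0*0 + 8)) = sqrt(2*(-3/2)*(-83 - 3/2) + (30 + 2*(0*0 + 8))) = sqrt(2*(-3/2)*(-169/2) + (30 + 2*(0 + 8))) = sqrt(507/2 + (30 + 2*8)) = sqrt(507/2 + (30 + 16)) = sqrt(507/2 + 46) = sqrt(599/2) = sqrt(1198)/2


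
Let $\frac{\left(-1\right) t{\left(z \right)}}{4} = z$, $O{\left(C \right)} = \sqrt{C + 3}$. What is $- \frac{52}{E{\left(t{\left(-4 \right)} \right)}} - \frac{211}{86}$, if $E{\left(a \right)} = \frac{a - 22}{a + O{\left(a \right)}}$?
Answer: $\frac{35143}{258} + \frac{26 \sqrt{19}}{3} \approx 173.99$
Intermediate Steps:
$O{\left(C \right)} = \sqrt{3 + C}$
$t{\left(z \right)} = - 4 z$
$E{\left(a \right)} = \frac{-22 + a}{a + \sqrt{3 + a}}$ ($E{\left(a \right)} = \frac{a - 22}{a + \sqrt{3 + a}} = \frac{-22 + a}{a + \sqrt{3 + a}}$)
$- \frac{52}{E{\left(t{\left(-4 \right)} \right)}} - \frac{211}{86} = - \frac{52}{\frac{1}{\left(-4\right) \left(-4\right) + \sqrt{3 - -16}} \left(-22 - -16\right)} - \frac{211}{86} = - \frac{52}{\frac{1}{16 + \sqrt{3 + 16}} \left(-22 + 16\right)} - \frac{211}{86} = - \frac{52}{\frac{1}{16 + \sqrt{19}} \left(-6\right)} - \frac{211}{86} = - \frac{52}{\left(-6\right) \frac{1}{16 + \sqrt{19}}} - \frac{211}{86} = - 52 \left(- \frac{8}{3} - \frac{\sqrt{19}}{6}\right) - \frac{211}{86} = \left(\frac{416}{3} + \frac{26 \sqrt{19}}{3}\right) - \frac{211}{86} = \frac{35143}{258} + \frac{26 \sqrt{19}}{3}$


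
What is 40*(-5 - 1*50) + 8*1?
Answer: -2192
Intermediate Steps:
40*(-5 - 1*50) + 8*1 = 40*(-5 - 50) + 8 = 40*(-55) + 8 = -2200 + 8 = -2192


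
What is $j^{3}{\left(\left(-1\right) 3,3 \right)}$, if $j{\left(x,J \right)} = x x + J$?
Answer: $1728$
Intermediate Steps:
$j{\left(x,J \right)} = J + x^{2}$ ($j{\left(x,J \right)} = x^{2} + J = J + x^{2}$)
$j^{3}{\left(\left(-1\right) 3,3 \right)} = \left(3 + \left(\left(-1\right) 3\right)^{2}\right)^{3} = \left(3 + \left(-3\right)^{2}\right)^{3} = \left(3 + 9\right)^{3} = 12^{3} = 1728$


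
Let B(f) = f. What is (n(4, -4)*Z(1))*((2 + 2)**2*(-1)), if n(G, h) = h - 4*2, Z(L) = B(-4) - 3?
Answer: -1344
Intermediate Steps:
Z(L) = -7 (Z(L) = -4 - 3 = -7)
n(G, h) = -8 + h (n(G, h) = h - 8 = -8 + h)
(n(4, -4)*Z(1))*((2 + 2)**2*(-1)) = ((-8 - 4)*(-7))*((2 + 2)**2*(-1)) = (-12*(-7))*(4**2*(-1)) = 84*(16*(-1)) = 84*(-16) = -1344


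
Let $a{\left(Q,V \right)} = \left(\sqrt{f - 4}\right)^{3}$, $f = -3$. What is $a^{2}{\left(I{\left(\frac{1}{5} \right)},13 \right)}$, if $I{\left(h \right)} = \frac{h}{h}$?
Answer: $-343$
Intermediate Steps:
$I{\left(h \right)} = 1$
$a{\left(Q,V \right)} = - 7 i \sqrt{7}$ ($a{\left(Q,V \right)} = \left(\sqrt{-3 - 4}\right)^{3} = \left(\sqrt{-7}\right)^{3} = \left(i \sqrt{7}\right)^{3} = - 7 i \sqrt{7}$)
$a^{2}{\left(I{\left(\frac{1}{5} \right)},13 \right)} = \left(- 7 i \sqrt{7}\right)^{2} = -343$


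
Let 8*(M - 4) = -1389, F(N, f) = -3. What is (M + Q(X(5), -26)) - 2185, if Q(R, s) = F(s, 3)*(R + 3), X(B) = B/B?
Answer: -18933/8 ≈ -2366.6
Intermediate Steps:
X(B) = 1
M = -1357/8 (M = 4 + (⅛)*(-1389) = 4 - 1389/8 = -1357/8 ≈ -169.63)
Q(R, s) = -9 - 3*R (Q(R, s) = -3*(R + 3) = -3*(3 + R) = -9 - 3*R)
(M + Q(X(5), -26)) - 2185 = (-1357/8 + (-9 - 3*1)) - 2185 = (-1357/8 + (-9 - 3)) - 2185 = (-1357/8 - 12) - 2185 = -1453/8 - 2185 = -18933/8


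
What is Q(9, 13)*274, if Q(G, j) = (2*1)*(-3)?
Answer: -1644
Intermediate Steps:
Q(G, j) = -6 (Q(G, j) = 2*(-3) = -6)
Q(9, 13)*274 = -6*274 = -1644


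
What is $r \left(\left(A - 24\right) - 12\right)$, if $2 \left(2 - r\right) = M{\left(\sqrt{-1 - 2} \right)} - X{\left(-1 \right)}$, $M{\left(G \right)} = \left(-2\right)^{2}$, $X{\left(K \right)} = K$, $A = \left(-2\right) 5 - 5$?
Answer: $\frac{51}{2} \approx 25.5$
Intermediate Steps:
$A = -15$ ($A = -10 - 5 = -15$)
$M{\left(G \right)} = 4$
$r = - \frac{1}{2}$ ($r = 2 - \frac{4 - -1}{2} = 2 - \frac{4 + 1}{2} = 2 - \frac{5}{2} = - \frac{1}{2} \approx -0.5$)
$r \left(\left(A - 24\right) - 12\right) = - \frac{\left(-15 - 24\right) - 12}{2} = - \frac{-39 - 12}{2} = \left(- \frac{1}{2}\right) \left(-51\right) = \frac{51}{2}$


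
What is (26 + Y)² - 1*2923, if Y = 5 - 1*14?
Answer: -2634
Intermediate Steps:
Y = -9 (Y = 5 - 14 = -9)
(26 + Y)² - 1*2923 = (26 - 9)² - 1*2923 = 17² - 2923 = 289 - 2923 = -2634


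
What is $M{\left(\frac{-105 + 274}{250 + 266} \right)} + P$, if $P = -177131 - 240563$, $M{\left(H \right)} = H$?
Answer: $- \frac{215529935}{516} \approx -4.1769 \cdot 10^{5}$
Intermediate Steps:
$P = -417694$
$M{\left(\frac{-105 + 274}{250 + 266} \right)} + P = \frac{-105 + 274}{250 + 266} - 417694 = \frac{169}{516} - 417694 = - \frac{215529935}{516}$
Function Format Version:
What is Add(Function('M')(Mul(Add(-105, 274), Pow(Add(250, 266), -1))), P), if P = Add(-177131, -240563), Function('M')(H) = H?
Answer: Rational(-215529935, 516) ≈ -4.1769e+5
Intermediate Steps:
P = -417694
Add(Function('M')(Mul(Add(-105, 274), Pow(Add(250, 266), -1))), P) = Add(Mul(Add(-105, 274), Pow(Add(250, 266), -1)), -417694) = Add(Mul(169, Pow(516, -1)), -417694) = Add(Mul(169, Rational(1, 516)), -417694) = Add(Rational(169, 516), -417694) = Rational(-215529935, 516)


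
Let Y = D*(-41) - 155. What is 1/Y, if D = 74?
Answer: -1/3189 ≈ -0.00031358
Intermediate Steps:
Y = -3189 (Y = 74*(-41) - 155 = -3034 - 155 = -3189)
1/Y = 1/(-3189) = -1/3189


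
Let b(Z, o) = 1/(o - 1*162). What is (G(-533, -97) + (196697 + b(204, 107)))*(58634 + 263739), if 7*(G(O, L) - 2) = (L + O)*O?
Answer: 4338107052162/55 ≈ 7.8875e+10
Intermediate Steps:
G(O, L) = 2 + O*(L + O)/7 (G(O, L) = 2 + ((L + O)*O)/7 = 2 + (O*(L + O))/7 = 2 + O*(L + O)/7)
b(Z, o) = 1/(-162 + o) (b(Z, o) = 1/(o - 162) = 1/(-162 + o))
(G(-533, -97) + (196697 + b(204, 107)))*(58634 + 263739) = ((2 + (⅐)*(-533)² + (⅐)*(-97)*(-533)) + (196697 + 1/(-162 + 107)))*(58634 + 263739) = ((2 + (⅐)*284089 + 51701/7) + (196697 + 1/(-55)))*322373 = ((2 + 284089/7 + 51701/7) + (196697 - 1/55))*322373 = (47972 + 10818334/55)*322373 = (13456794/55)*322373 = 4338107052162/55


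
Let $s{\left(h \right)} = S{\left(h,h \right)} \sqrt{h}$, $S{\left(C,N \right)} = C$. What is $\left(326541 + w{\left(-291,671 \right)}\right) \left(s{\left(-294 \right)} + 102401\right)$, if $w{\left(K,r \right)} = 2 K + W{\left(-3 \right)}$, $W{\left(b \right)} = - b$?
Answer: $33378834762 - 670829796 i \sqrt{6} \approx 3.3379 \cdot 10^{10} - 1.6432 \cdot 10^{9} i$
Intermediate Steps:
$w{\left(K,r \right)} = 3 + 2 K$ ($w{\left(K,r \right)} = 2 K - -3 = 2 K + 3 = 3 + 2 K$)
$s{\left(h \right)} = h^{\frac{3}{2}}$ ($s{\left(h \right)} = h \sqrt{h} = h^{\frac{3}{2}}$)
$\left(326541 + w{\left(-291,671 \right)}\right) \left(s{\left(-294 \right)} + 102401\right) = \left(326541 + \left(3 + 2 \left(-291\right)\right)\right) \left(\left(-294\right)^{\frac{3}{2}} + 102401\right) = \left(326541 + \left(3 - 582\right)\right) \left(- 2058 i \sqrt{6} + 102401\right) = \left(326541 - 579\right) \left(102401 - 2058 i \sqrt{6}\right) = 325962 \left(102401 - 2058 i \sqrt{6}\right) = 33378834762 - 670829796 i \sqrt{6}$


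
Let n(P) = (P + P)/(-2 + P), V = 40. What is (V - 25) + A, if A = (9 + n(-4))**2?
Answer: 1096/9 ≈ 121.78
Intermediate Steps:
n(P) = 2*P/(-2 + P) (n(P) = (2*P)/(-2 + P) = 2*P/(-2 + P))
A = 961/9 (A = (9 + 2*(-4)/(-2 - 4))**2 = (9 + 2*(-4)/(-6))**2 = (9 + 2*(-4)*(-1/6))**2 = (9 + 4/3)**2 = (31/3)**2 = 961/9 ≈ 106.78)
(V - 25) + A = (40 - 25) + 961/9 = 15 + 961/9 = 1096/9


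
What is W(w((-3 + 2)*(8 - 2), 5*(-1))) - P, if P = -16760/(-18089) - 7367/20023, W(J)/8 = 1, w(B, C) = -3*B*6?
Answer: 2695244559/362196047 ≈ 7.4414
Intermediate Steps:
w(B, C) = -18*B
W(J) = 8 (W(J) = 8*1 = 8)
P = 202323817/362196047 (P = -16760*(-1/18089) - 7367*1/20023 = 16760/18089 - 7367/20023 = 202323817/362196047 ≈ 0.55860)
W(w((-3 + 2)*(8 - 2), 5*(-1))) - P = 8 - 1*202323817/362196047 = 8 - 202323817/362196047 = 2695244559/362196047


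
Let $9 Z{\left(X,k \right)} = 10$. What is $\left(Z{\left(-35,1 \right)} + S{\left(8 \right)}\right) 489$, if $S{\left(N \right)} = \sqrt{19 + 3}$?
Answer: $\frac{1630}{3} + 489 \sqrt{22} \approx 2836.9$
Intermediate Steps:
$Z{\left(X,k \right)} = \frac{10}{9}$ ($Z{\left(X,k \right)} = \frac{1}{9} \cdot 10 = \frac{10}{9}$)
$S{\left(N \right)} = \sqrt{22}$
$\left(Z{\left(-35,1 \right)} + S{\left(8 \right)}\right) 489 = \left(\frac{10}{9} + \sqrt{22}\right) 489 = \frac{1630}{3} + 489 \sqrt{22}$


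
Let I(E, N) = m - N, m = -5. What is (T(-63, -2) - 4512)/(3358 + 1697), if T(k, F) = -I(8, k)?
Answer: -914/1011 ≈ -0.90406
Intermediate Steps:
I(E, N) = -5 - N
T(k, F) = 5 + k (T(k, F) = -(-5 - k) = 5 + k)
(T(-63, -2) - 4512)/(3358 + 1697) = ((5 - 63) - 4512)/(3358 + 1697) = (-58 - 4512)/5055 = -4570*1/5055 = -914/1011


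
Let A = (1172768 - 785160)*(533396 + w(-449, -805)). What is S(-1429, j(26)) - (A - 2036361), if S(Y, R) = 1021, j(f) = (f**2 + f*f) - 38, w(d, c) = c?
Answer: -206434494946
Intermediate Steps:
A = 206436532328 (A = (1172768 - 785160)*(533396 - 805) = 387608*532591 = 206436532328)
j(f) = -38 + 2*f**2 (j(f) = (f**2 + f**2) - 38 = 2*f**2 - 38 = -38 + 2*f**2)
S(-1429, j(26)) - (A - 2036361) = 1021 - (206436532328 - 2036361) = 1021 - 1*206434495967 = 1021 - 206434495967 = -206434494946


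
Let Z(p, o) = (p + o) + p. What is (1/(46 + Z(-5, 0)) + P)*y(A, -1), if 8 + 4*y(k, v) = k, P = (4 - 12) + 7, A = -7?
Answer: 175/48 ≈ 3.6458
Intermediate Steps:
Z(p, o) = o + 2*p (Z(p, o) = (o + p) + p = o + 2*p)
P = -1 (P = -8 + 7 = -1)
y(k, v) = -2 + k/4
(1/(46 + Z(-5, 0)) + P)*y(A, -1) = (1/(46 + (0 + 2*(-5))) - 1)*(-2 + (¼)*(-7)) = (1/(46 + (0 - 10)) - 1)*(-2 - 7/4) = (1/(46 - 10) - 1)*(-15/4) = (1/36 - 1)*(-15/4) = -35/36*(-15/4) = 175/48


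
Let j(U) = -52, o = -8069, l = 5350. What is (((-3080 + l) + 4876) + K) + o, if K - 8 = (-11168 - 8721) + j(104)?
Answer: -20856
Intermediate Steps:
K = -19933 (K = 8 + ((-11168 - 8721) - 52) = 8 + (-19889 - 52) = 8 - 19941 = -19933)
(((-3080 + l) + 4876) + K) + o = (((-3080 + 5350) + 4876) - 19933) - 8069 = ((2270 + 4876) - 19933) - 8069 = (7146 - 19933) - 8069 = -12787 - 8069 = -20856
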